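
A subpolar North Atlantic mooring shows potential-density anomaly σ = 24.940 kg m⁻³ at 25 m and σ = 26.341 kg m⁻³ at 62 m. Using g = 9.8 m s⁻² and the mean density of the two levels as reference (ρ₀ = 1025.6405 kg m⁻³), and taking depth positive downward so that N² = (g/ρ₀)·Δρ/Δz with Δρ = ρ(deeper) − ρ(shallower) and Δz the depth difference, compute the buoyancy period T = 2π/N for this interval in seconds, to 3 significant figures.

Δρ = 1026.341 − 1024.940 = 1.401 kg m⁻³ over Δz = 62 − 25 = 37 m.
N² = (9.8/1025.6405) × (1.401/37) = 3.6180 × 10⁻⁴ s⁻².
N = √(3.6180 × 10⁻⁴) = 0.019021 rad s⁻¹, so T = 2π/N = 330.33 s ≈ 330 s.

330 s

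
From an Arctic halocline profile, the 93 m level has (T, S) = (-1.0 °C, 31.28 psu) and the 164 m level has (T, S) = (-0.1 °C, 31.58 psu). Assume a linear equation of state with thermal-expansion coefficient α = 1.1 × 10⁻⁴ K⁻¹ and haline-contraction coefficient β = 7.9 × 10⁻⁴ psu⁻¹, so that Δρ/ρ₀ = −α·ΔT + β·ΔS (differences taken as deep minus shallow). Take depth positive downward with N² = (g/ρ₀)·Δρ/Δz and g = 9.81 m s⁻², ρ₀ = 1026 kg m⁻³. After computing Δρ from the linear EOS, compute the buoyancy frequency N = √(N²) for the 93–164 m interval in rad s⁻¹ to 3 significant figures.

4.37 × 10⁻³ rad s⁻¹

ΔT = +0.9 K, ΔS = +0.30 psu (deep − shallow).
Δρ/ρ₀ = −αΔT + βΔS = -9.90 × 10⁻⁵ + 2.37 × 10⁻⁴ = 1.38 × 10⁻⁴, so Δρ ≈ 0.1416 kg m⁻³.
N² = (g/ρ₀)·Δρ/Δz = g·(Δρ/ρ₀)/Δz = 9.81 × 1.38 × 10⁻⁴ / 71 = 1.9067 × 10⁻⁵ s⁻².
N = √(1.9067 × 10⁻⁵) = 4.3666 × 10⁻³ rad s⁻¹ ≈ 4.37 × 10⁻³ rad s⁻¹.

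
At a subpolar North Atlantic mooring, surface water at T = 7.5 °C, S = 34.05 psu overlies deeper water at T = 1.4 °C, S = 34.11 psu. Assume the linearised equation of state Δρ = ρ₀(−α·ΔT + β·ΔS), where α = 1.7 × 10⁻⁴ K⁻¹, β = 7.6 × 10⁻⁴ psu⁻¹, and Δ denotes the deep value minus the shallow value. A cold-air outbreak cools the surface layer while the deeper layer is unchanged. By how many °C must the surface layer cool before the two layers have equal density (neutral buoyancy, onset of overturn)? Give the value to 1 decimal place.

Neutral buoyancy requires Δρ = 0, i.e. −α(T_deep − T_surf′) + β(S_deep − S_surf) = 0.
T_surf′ = T_deep − (β/α)·ΔS = 1.4 − (7.6 × 10⁻⁴/1.7 × 10⁻⁴)·(+0.06) = 1.132 °C.
Cooling required: 7.5 − (1.132) = 6.368 °C.

6.4 °C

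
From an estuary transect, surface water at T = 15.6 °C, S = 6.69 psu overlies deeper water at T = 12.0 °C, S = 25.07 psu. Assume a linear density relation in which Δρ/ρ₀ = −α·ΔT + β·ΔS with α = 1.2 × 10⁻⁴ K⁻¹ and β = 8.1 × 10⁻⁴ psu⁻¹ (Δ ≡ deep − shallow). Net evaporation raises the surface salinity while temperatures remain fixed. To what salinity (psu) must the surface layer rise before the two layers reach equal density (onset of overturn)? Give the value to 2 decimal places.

Neutral buoyancy requires −α(T_deep − T_surf) + β(S_deep − S_surf′) = 0.
S_surf′ = S_deep − (α/β)·ΔT = 25.07 − (1.2 × 10⁻⁴/8.1 × 10⁻⁴)·(-3.6) = 25.6033 psu.
Increase required: 25.6033 − 6.69 = 18.9133 psu.

25.60 psu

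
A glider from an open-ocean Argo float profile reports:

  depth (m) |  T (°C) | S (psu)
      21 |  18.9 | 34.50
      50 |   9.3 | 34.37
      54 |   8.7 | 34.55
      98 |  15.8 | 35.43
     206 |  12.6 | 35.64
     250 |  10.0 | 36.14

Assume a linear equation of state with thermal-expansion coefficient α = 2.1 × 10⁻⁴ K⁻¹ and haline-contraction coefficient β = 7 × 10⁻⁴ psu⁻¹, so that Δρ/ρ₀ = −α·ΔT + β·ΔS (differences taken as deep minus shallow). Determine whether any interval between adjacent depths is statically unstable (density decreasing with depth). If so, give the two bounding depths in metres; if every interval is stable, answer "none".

Evaluate Δρ/ρ₀ = −αΔT + βΔS across each adjacent pair:
  21–50 m: −αΔT+βΔS = −(2.1 × 10⁻⁴)(-9.6)+(7 × 10⁻⁴)(-0.13) = 1.9 × 10⁻³ → stable
  50–54 m: −αΔT+βΔS = −(2.1 × 10⁻⁴)(-0.6)+(7 × 10⁻⁴)(+0.18) = 2.5 × 10⁻⁴ → stable
  54–98 m: −αΔT+βΔS = −(2.1 × 10⁻⁴)(+7.1)+(7 × 10⁻⁴)(+0.88) = -8.7 × 10⁻⁴ → UNSTABLE
  98–206 m: −αΔT+βΔS = −(2.1 × 10⁻⁴)(-3.2)+(7 × 10⁻⁴)(+0.21) = 8.2 × 10⁻⁴ → stable
  206–250 m: −αΔT+βΔS = −(2.1 × 10⁻⁴)(-2.6)+(7 × 10⁻⁴)(+0.50) = 9.0 × 10⁻⁴ → stable
The 54–98 m interval has Δρ < 0: lighter water underlies denser water.

54–98 m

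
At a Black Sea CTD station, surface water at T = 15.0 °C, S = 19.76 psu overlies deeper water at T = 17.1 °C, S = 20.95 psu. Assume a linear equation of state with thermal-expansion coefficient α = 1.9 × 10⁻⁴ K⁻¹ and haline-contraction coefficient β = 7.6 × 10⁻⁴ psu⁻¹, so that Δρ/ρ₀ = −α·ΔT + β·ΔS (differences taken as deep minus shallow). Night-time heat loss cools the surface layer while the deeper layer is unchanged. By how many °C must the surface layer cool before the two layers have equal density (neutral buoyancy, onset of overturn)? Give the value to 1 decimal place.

2.7 °C

Neutral buoyancy requires Δρ = 0, i.e. −α(T_deep − T_surf′) + β(S_deep − S_surf) = 0.
T_surf′ = T_deep − (β/α)·ΔS = 17.1 − (7.6 × 10⁻⁴/1.9 × 10⁻⁴)·(+1.19) = 12.340 °C.
Cooling required: 15.0 − (12.340) = 2.660 °C.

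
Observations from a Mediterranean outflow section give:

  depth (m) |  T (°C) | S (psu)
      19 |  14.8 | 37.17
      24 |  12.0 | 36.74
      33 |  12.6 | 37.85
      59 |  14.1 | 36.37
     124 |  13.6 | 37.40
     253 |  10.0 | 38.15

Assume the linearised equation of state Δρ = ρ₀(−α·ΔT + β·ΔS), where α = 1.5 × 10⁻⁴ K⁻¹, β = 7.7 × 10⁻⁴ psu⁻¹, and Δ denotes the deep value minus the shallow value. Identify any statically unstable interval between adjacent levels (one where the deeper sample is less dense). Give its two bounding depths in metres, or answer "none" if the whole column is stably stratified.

Evaluate Δρ/ρ₀ = −αΔT + βΔS across each adjacent pair:
  19–24 m: −αΔT+βΔS = −(1.5 × 10⁻⁴)(-2.8)+(7.7 × 10⁻⁴)(-0.43) = 8.9 × 10⁻⁵ → stable
  24–33 m: −αΔT+βΔS = −(1.5 × 10⁻⁴)(+0.6)+(7.7 × 10⁻⁴)(+1.11) = 7.6 × 10⁻⁴ → stable
  33–59 m: −αΔT+βΔS = −(1.5 × 10⁻⁴)(+1.5)+(7.7 × 10⁻⁴)(-1.48) = -1.4 × 10⁻³ → UNSTABLE
  59–124 m: −αΔT+βΔS = −(1.5 × 10⁻⁴)(-0.5)+(7.7 × 10⁻⁴)(+1.03) = 8.7 × 10⁻⁴ → stable
  124–253 m: −αΔT+βΔS = −(1.5 × 10⁻⁴)(-3.6)+(7.7 × 10⁻⁴)(+0.75) = 1.1 × 10⁻³ → stable
The 33–59 m interval has Δρ < 0: lighter water underlies denser water.

33–59 m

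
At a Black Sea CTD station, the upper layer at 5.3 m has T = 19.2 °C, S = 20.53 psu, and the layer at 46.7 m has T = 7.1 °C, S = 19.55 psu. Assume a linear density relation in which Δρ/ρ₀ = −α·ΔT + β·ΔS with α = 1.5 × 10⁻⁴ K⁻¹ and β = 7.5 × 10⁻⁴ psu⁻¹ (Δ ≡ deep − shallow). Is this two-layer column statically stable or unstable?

stable

ΔT = 7.1 − 19.2 = -12.1 K and ΔS = 19.55 − 20.53 = -0.98 psu (deep − shallow).
−αΔT = 1.815 × 10⁻³; βΔS = -7.35 × 10⁻⁴; sum Δρ/ρ₀ = 1.08 × 10⁻³.
Δρ/ρ₀ > 0, so Δρ > 0: deeper water is denser → statically stable.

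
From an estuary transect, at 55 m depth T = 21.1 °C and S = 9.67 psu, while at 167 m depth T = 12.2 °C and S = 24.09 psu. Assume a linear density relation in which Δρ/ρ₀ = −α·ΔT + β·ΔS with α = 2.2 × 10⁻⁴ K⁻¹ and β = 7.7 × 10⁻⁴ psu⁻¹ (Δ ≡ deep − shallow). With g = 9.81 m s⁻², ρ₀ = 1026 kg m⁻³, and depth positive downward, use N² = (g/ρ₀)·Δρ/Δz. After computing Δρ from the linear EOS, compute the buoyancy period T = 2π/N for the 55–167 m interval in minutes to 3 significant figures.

ΔT = -8.9 K, ΔS = +14.42 psu (deep − shallow).
Δρ/ρ₀ = −αΔT + βΔS = 1.958 × 10⁻³ + 0.0111034 = 0.0130614, so Δρ ≈ 13.40 kg m⁻³.
N² = (g/ρ₀)·Δρ/Δz = g·(Δρ/ρ₀)/Δz = 9.81 × 0.0130614 / 112 = 1.1440 × 10⁻³ s⁻².
N = √(1.1440 × 10⁻³) = 0.033823 rad s⁻¹ → T = 2π/N = 185.77 s = 3.0962 min ≈ 3.10 min.

3.10 min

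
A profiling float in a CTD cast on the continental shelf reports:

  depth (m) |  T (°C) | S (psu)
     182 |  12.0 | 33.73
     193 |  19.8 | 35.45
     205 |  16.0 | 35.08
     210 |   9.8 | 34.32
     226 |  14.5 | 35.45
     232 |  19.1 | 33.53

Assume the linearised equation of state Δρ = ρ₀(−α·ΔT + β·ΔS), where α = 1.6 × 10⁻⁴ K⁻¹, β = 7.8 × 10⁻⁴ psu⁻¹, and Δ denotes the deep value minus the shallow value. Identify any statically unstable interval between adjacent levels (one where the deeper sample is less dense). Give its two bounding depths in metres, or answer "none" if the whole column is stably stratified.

226–232 m

Evaluate Δρ/ρ₀ = −αΔT + βΔS across each adjacent pair:
  182–193 m: −αΔT+βΔS = −(1.6 × 10⁻⁴)(+7.8)+(7.8 × 10⁻⁴)(+1.72) = 9.4 × 10⁻⁵ → stable
  193–205 m: −αΔT+βΔS = −(1.6 × 10⁻⁴)(-3.8)+(7.8 × 10⁻⁴)(-0.37) = 3.2 × 10⁻⁴ → stable
  205–210 m: −αΔT+βΔS = −(1.6 × 10⁻⁴)(-6.2)+(7.8 × 10⁻⁴)(-0.76) = 4.0 × 10⁻⁴ → stable
  210–226 m: −αΔT+βΔS = −(1.6 × 10⁻⁴)(+4.7)+(7.8 × 10⁻⁴)(+1.13) = 1.3 × 10⁻⁴ → stable
  226–232 m: −αΔT+βΔS = −(1.6 × 10⁻⁴)(+4.6)+(7.8 × 10⁻⁴)(-1.92) = -2.2 × 10⁻³ → UNSTABLE
The 226–232 m interval has Δρ < 0: lighter water underlies denser water.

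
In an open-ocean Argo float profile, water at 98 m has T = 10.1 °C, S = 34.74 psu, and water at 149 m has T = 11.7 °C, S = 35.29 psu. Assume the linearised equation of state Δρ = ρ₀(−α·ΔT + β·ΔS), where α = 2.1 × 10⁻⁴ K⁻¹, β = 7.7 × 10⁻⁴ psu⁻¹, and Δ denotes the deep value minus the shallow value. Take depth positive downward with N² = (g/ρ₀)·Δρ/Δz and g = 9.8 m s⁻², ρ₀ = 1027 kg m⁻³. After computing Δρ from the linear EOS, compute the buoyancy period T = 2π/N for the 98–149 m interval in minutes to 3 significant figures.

ΔT = +1.6 K, ΔS = +0.55 psu (deep − shallow).
Δρ/ρ₀ = −αΔT + βΔS = -3.36 × 10⁻⁴ + 4.235 × 10⁻⁴ = 8.75 × 10⁻⁵, so Δρ ≈ 0.08986 kg m⁻³.
N² = (g/ρ₀)·Δρ/Δz = g·(Δρ/ρ₀)/Δz = 9.8 × 8.75 × 10⁻⁵ / 51 = 1.6814 × 10⁻⁵ s⁻².
N = √(1.6814 × 10⁻⁵) = 4.1005 × 10⁻³ rad s⁻¹ → T = 2π/N = 1.5323 × 10³ s = 25.538 min ≈ 25.5 min.

25.5 min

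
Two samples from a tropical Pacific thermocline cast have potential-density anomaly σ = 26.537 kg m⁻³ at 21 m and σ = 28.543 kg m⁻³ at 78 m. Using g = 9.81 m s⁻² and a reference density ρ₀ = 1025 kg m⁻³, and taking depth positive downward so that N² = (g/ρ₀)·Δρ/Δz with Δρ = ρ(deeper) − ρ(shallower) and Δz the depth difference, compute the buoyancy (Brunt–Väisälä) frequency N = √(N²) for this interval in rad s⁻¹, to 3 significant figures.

0.0184 rad s⁻¹

Δρ = 1028.543 − 1026.537 = 2.006 kg m⁻³ over Δz = 78 − 21 = 57 m.
N² = (9.81/1025) × (2.006/57) = 3.3682 × 10⁻⁴ s⁻².
N = √(3.3682 × 10⁻⁴) = 0.018353 rad s⁻¹ ≈ 0.0184 rad s⁻¹.
N² > 0, so the interval is statically stable.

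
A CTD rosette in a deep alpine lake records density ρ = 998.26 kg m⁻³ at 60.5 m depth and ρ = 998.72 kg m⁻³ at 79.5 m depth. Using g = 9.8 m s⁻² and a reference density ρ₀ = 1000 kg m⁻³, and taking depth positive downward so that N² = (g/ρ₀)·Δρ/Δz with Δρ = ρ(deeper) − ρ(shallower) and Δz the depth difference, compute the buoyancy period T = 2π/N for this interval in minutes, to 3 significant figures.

Δρ = 998.72 − 998.26 = 0.46 kg m⁻³ over Δz = 79.5 − 60.5 = 19 m.
N² = (9.8/1000) × (0.46/19) = 2.3726 × 10⁻⁴ s⁻².
N = √(2.3726 × 10⁻⁴) = 0.015403 rad s⁻¹, so T = 2π/N = 407.92 s = 6.7987 min ≈ 6.80 min.

6.80 min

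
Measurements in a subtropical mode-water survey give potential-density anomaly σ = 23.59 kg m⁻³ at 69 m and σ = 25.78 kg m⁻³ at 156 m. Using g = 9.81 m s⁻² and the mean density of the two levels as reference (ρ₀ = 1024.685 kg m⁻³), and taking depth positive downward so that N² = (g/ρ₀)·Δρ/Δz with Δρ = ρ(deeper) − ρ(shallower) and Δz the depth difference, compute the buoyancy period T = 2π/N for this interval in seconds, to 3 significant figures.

405 s

Δρ = 1025.78 − 1023.59 = 2.19 kg m⁻³ over Δz = 156 − 69 = 87 m.
N² = (9.81/1024.685) × (2.19/87) = 2.4099 × 10⁻⁴ s⁻².
N = √(2.4099 × 10⁻⁴) = 0.015524 rad s⁻¹, so T = 2π/N = 404.74 s ≈ 405 s.
Since Δρ > 0 the layer is stably stratified.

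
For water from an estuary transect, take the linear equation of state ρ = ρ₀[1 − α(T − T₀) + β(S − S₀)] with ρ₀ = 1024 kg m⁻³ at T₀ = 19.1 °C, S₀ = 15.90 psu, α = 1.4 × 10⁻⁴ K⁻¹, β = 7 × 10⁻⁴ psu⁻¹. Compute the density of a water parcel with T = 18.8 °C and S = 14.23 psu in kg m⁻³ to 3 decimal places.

T − T₀ = -0.3 K, S − S₀ = -1.67 psu.
Bracket = 1 − α·(-0.3) + β·(-1.67) = 1 + (-1.127 × 10⁻³) = 0.9988730.
ρ = 1024 × 0.9988730 = 1022.846 kg m⁻³.

1022.846 kg m⁻³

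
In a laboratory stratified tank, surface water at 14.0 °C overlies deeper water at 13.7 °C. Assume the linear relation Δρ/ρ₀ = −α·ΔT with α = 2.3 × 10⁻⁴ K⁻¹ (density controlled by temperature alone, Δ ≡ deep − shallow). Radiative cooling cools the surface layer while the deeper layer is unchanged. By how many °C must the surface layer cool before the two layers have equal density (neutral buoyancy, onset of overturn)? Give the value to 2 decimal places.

0.30 °C

With temperature the only control, equal density requires T_surf′ = T_deep.
T_surf′ = 13.7 °C.
Cooling required: 14.0 − 13.7 = 0.30 °C.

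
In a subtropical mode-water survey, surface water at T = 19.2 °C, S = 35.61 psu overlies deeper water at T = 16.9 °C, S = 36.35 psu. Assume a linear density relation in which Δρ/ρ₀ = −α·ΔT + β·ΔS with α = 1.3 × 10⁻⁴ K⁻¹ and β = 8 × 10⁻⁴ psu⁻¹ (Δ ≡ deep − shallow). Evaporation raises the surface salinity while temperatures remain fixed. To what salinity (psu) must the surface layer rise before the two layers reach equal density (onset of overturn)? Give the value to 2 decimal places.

Neutral buoyancy requires −α(T_deep − T_surf) + β(S_deep − S_surf′) = 0.
S_surf′ = S_deep − (α/β)·ΔT = 36.35 − (1.3 × 10⁻⁴/8 × 10⁻⁴)·(-2.3) = 36.7238 psu.
Increase required: 36.7238 − 35.61 = 1.1138 psu.

36.72 psu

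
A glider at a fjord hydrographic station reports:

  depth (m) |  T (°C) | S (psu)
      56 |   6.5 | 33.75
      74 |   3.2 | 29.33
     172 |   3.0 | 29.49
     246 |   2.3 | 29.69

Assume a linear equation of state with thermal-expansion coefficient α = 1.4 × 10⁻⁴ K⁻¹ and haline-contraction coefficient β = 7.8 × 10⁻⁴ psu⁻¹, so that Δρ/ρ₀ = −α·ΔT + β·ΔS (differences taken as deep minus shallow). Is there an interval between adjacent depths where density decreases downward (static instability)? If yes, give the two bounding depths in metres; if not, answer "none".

Evaluate Δρ/ρ₀ = −αΔT + βΔS across each adjacent pair:
  56–74 m: −αΔT+βΔS = −(1.4 × 10⁻⁴)(-3.3)+(7.8 × 10⁻⁴)(-4.42) = -3.0 × 10⁻³ → UNSTABLE
  74–172 m: −αΔT+βΔS = −(1.4 × 10⁻⁴)(-0.2)+(7.8 × 10⁻⁴)(+0.16) = 1.5 × 10⁻⁴ → stable
  172–246 m: −αΔT+βΔS = −(1.4 × 10⁻⁴)(-0.7)+(7.8 × 10⁻⁴)(+0.20) = 2.5 × 10⁻⁴ → stable
The 56–74 m interval has Δρ < 0: lighter water underlies denser water.

56–74 m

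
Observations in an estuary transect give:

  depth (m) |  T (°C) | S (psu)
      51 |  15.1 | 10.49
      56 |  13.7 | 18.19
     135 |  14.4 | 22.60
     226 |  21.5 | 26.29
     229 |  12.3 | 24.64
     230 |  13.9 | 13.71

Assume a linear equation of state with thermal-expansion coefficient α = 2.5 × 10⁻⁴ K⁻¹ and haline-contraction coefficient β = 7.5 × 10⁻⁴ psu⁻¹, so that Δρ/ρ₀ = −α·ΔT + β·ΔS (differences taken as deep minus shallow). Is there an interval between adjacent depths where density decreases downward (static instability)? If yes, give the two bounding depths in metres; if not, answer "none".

Evaluate Δρ/ρ₀ = −αΔT + βΔS across each adjacent pair:
  51–56 m: −αΔT+βΔS = −(2.5 × 10⁻⁴)(-1.4)+(7.5 × 10⁻⁴)(+7.70) = 6.1 × 10⁻³ → stable
  56–135 m: −αΔT+βΔS = −(2.5 × 10⁻⁴)(+0.7)+(7.5 × 10⁻⁴)(+4.41) = 3.1 × 10⁻³ → stable
  135–226 m: −αΔT+βΔS = −(2.5 × 10⁻⁴)(+7.1)+(7.5 × 10⁻⁴)(+3.69) = 9.9 × 10⁻⁴ → stable
  226–229 m: −αΔT+βΔS = −(2.5 × 10⁻⁴)(-9.2)+(7.5 × 10⁻⁴)(-1.65) = 1.1 × 10⁻³ → stable
  229–230 m: −αΔT+βΔS = −(2.5 × 10⁻⁴)(+1.6)+(7.5 × 10⁻⁴)(-10.93) = -8.6 × 10⁻³ → UNSTABLE
The 229–230 m interval has Δρ < 0: lighter water underlies denser water.

229–230 m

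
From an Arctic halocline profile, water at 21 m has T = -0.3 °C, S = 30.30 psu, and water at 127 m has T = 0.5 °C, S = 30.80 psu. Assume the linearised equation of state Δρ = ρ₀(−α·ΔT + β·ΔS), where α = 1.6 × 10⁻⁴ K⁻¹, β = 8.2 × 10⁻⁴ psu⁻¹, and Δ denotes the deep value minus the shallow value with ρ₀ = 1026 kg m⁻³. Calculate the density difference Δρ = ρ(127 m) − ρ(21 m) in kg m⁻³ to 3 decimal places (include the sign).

ΔT = +0.8 K, ΔS = +0.50 psu (deep − shallow).
Δρ/ρ₀ = −(1.6 × 10⁻⁴)(+0.8) + (8.2 × 10⁻⁴)(+0.50) = 2.82 × 10⁻⁴.
Δρ = 1026 × (2.82 × 10⁻⁴) = +0.289 kg m⁻³.
Positive Δρ: denser below, stable.

+0.289 kg m⁻³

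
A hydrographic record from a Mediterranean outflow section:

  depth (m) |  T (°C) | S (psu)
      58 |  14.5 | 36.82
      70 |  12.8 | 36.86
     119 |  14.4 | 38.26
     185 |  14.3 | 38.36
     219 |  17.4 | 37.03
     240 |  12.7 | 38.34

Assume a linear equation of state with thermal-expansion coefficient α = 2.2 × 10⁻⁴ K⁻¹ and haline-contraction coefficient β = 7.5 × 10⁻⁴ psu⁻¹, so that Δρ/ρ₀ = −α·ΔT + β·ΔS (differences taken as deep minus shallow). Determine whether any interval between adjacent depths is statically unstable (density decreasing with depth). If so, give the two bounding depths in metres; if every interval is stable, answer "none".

185–219 m

Evaluate Δρ/ρ₀ = −αΔT + βΔS across each adjacent pair:
  58–70 m: −αΔT+βΔS = −(2.2 × 10⁻⁴)(-1.7)+(7.5 × 10⁻⁴)(+0.04) = 4.0 × 10⁻⁴ → stable
  70–119 m: −αΔT+βΔS = −(2.2 × 10⁻⁴)(+1.6)+(7.5 × 10⁻⁴)(+1.40) = 7.0 × 10⁻⁴ → stable
  119–185 m: −αΔT+βΔS = −(2.2 × 10⁻⁴)(-0.1)+(7.5 × 10⁻⁴)(+0.10) = 9.7 × 10⁻⁵ → stable
  185–219 m: −αΔT+βΔS = −(2.2 × 10⁻⁴)(+3.1)+(7.5 × 10⁻⁴)(-1.33) = -1.7 × 10⁻³ → UNSTABLE
  219–240 m: −αΔT+βΔS = −(2.2 × 10⁻⁴)(-4.7)+(7.5 × 10⁻⁴)(+1.31) = 2.0 × 10⁻³ → stable
The 185–219 m interval has Δρ < 0: lighter water underlies denser water.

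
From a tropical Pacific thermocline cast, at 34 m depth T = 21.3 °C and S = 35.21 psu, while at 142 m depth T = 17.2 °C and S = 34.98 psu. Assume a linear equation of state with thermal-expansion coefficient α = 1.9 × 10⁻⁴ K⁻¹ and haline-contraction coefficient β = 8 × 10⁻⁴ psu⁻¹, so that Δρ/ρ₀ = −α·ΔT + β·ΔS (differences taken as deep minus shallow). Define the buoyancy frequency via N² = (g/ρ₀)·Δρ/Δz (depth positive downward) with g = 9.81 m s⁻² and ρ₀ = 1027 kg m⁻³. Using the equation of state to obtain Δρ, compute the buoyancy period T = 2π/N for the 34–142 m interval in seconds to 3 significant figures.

ΔT = -4.1 K, ΔS = -0.23 psu (deep − shallow).
Δρ/ρ₀ = −αΔT + βΔS = 7.79 × 10⁻⁴ − 1.84 × 10⁻⁴ = 5.95 × 10⁻⁴, so Δρ ≈ 0.6111 kg m⁻³.
N² = (g/ρ₀)·Δρ/Δz = g·(Δρ/ρ₀)/Δz = 9.81 × 5.95 × 10⁻⁴ / 108 = 5.4046 × 10⁻⁵ s⁻².
N = √(5.4046 × 10⁻⁵) = 7.3516 × 10⁻³ rad s⁻¹ → T = 2π/N = 854.67 s ≈ 855 s.

855 s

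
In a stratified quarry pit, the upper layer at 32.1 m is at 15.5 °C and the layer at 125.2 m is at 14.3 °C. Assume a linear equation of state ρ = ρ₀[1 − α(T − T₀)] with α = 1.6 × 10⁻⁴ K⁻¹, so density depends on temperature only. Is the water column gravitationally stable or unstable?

ΔT = 14.3 − 15.5 = -1.2 K, so Δρ/ρ₀ = −αΔT = 1.92 × 10⁻⁴.
Δρ/ρ₀ > 0, so Δρ > 0: deeper water is denser → statically stable.

stable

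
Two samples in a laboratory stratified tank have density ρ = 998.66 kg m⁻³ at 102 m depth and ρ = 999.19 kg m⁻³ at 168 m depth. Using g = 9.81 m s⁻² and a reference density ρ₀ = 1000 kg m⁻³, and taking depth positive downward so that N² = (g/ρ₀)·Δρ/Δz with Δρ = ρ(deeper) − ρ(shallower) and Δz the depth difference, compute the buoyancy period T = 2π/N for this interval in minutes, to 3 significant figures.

Δρ = 999.19 − 998.66 = 0.53 kg m⁻³ over Δz = 168 − 102 = 66 m.
N² = (9.81/1000) × (0.53/66) = 7.8777 × 10⁻⁵ s⁻².
N = √(7.8777 × 10⁻⁵) = 8.8756 × 10⁻³ rad s⁻¹, so T = 2π/N = 707.92 s = 11.799 min ≈ 11.8 min.

11.8 min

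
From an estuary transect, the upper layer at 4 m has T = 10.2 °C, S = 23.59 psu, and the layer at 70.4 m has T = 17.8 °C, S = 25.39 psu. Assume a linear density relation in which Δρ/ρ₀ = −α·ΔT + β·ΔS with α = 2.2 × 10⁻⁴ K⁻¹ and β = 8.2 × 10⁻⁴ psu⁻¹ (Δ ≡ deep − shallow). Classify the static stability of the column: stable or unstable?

ΔT = 17.8 − 10.2 = +7.6 K and ΔS = 25.39 − 23.59 = +1.80 psu (deep − shallow).
−αΔT = -1.672 × 10⁻³; βΔS = 1.476 × 10⁻³; sum Δρ/ρ₀ = -1.96 × 10⁻⁴.
Δρ/ρ₀ < 0, so Δρ < 0: deeper water is lighter → statically unstable; the column would overturn.

unstable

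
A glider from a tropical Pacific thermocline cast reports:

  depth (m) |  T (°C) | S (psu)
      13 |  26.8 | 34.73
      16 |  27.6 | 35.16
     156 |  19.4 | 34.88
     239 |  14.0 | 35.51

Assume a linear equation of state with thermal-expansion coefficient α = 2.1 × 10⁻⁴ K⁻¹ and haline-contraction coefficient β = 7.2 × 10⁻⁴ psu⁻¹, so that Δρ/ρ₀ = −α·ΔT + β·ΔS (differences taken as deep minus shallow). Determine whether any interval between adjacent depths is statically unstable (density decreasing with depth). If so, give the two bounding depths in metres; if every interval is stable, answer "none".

Evaluate Δρ/ρ₀ = −αΔT + βΔS across each adjacent pair:
  13–16 m: −αΔT+βΔS = −(2.1 × 10⁻⁴)(+0.8)+(7.2 × 10⁻⁴)(+0.43) = 1.4 × 10⁻⁴ → stable
  16–156 m: −αΔT+βΔS = −(2.1 × 10⁻⁴)(-8.2)+(7.2 × 10⁻⁴)(-0.28) = 1.5 × 10⁻³ → stable
  156–239 m: −αΔT+βΔS = −(2.1 × 10⁻⁴)(-5.4)+(7.2 × 10⁻⁴)(+0.63) = 1.6 × 10⁻³ → stable
Every interval has Δρ > 0: the column is stably stratified throughout.

none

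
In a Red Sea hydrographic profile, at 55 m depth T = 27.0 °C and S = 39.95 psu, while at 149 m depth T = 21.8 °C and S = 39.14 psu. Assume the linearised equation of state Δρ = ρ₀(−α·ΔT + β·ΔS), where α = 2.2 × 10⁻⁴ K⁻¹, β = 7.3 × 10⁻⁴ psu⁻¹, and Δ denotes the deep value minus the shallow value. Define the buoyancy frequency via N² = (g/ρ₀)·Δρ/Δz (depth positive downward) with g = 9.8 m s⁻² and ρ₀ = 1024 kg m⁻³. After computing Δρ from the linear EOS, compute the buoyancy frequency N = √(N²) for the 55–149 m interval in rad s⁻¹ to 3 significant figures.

ΔT = -5.2 K, ΔS = -0.81 psu (deep − shallow).
Δρ/ρ₀ = −αΔT + βΔS = 1.144 × 10⁻³ − 5.913 × 10⁻⁴ = 5.527 × 10⁻⁴, so Δρ ≈ 0.5660 kg m⁻³.
N² = (g/ρ₀)·Δρ/Δz = g·(Δρ/ρ₀)/Δz = 9.8 × 5.527 × 10⁻⁴ / 94 = 5.7622 × 10⁻⁵ s⁻².
N = √(5.7622 × 10⁻⁵) = 7.5909 × 10⁻³ rad s⁻¹ ≈ 7.59 × 10⁻³ rad s⁻¹.

7.59 × 10⁻³ rad s⁻¹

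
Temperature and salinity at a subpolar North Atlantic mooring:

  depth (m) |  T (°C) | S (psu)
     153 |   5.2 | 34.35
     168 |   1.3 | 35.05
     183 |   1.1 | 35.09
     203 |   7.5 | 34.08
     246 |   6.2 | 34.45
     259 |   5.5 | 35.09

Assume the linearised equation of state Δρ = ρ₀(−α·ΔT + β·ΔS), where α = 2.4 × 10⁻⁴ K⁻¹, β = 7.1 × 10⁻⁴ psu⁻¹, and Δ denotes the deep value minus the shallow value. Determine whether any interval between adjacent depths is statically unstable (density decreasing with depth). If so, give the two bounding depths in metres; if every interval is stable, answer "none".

183–203 m

Evaluate Δρ/ρ₀ = −αΔT + βΔS across each adjacent pair:
  153–168 m: −αΔT+βΔS = −(2.4 × 10⁻⁴)(-3.9)+(7.1 × 10⁻⁴)(+0.70) = 1.4 × 10⁻³ → stable
  168–183 m: −αΔT+βΔS = −(2.4 × 10⁻⁴)(-0.2)+(7.1 × 10⁻⁴)(+0.04) = 7.6 × 10⁻⁵ → stable
  183–203 m: −αΔT+βΔS = −(2.4 × 10⁻⁴)(+6.4)+(7.1 × 10⁻⁴)(-1.01) = -2.3 × 10⁻³ → UNSTABLE
  203–246 m: −αΔT+βΔS = −(2.4 × 10⁻⁴)(-1.3)+(7.1 × 10⁻⁴)(+0.37) = 5.7 × 10⁻⁴ → stable
  246–259 m: −αΔT+βΔS = −(2.4 × 10⁻⁴)(-0.7)+(7.1 × 10⁻⁴)(+0.64) = 6.2 × 10⁻⁴ → stable
The 183–203 m interval has Δρ < 0: lighter water underlies denser water.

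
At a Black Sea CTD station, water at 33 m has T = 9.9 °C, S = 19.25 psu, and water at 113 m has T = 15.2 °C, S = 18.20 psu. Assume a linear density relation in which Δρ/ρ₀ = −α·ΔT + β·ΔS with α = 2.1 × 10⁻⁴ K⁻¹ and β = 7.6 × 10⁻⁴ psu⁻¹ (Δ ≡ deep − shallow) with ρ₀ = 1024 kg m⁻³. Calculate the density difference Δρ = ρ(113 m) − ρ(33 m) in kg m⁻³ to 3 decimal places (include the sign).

ΔT = +5.3 K, ΔS = -1.05 psu (deep − shallow).
Δρ/ρ₀ = −(2.1 × 10⁻⁴)(+5.3) + (7.6 × 10⁻⁴)(-1.05) = -1.911 × 10⁻³.
Δρ = 1024 × (-1.911 × 10⁻³) = -1.957 kg m⁻³.
Negative Δρ: lighter below, statically unstable.

-1.957 kg m⁻³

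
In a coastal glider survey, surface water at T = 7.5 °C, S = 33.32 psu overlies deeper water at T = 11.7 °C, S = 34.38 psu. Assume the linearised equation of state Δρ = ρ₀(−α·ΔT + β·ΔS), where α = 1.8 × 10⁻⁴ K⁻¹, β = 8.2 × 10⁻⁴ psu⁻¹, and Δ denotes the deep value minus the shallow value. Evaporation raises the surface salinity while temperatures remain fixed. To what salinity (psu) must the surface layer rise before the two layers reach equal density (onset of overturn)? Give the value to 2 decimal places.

33.46 psu

Neutral buoyancy requires −α(T_deep − T_surf) + β(S_deep − S_surf′) = 0.
S_surf′ = S_deep − (α/β)·ΔT = 34.38 − (1.8 × 10⁻⁴/8.2 × 10⁻⁴)·(+4.2) = 33.4580 psu.
Increase required: 33.4580 − 33.32 = 0.1380 psu.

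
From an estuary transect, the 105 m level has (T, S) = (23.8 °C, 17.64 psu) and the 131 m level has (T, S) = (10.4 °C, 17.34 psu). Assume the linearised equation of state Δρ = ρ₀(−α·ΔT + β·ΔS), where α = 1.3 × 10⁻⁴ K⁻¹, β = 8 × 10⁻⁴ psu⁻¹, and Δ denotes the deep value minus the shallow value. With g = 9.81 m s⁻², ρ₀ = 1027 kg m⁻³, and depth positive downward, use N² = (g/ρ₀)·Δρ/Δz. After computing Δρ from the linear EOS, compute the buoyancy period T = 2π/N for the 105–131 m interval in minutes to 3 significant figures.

ΔT = -13.4 K, ΔS = -0.30 psu (deep − shallow).
Δρ/ρ₀ = −αΔT + βΔS = 1.742 × 10⁻³ − 2.40 × 10⁻⁴ = 1.502 × 10⁻³, so Δρ ≈ 1.543 kg m⁻³.
N² = (g/ρ₀)·Δρ/Δz = g·(Δρ/ρ₀)/Δz = 9.81 × 1.502 × 10⁻³ / 26 = 5.6672 × 10⁻⁴ s⁻².
N = √(5.6672 × 10⁻⁴) = 0.023806 rad s⁻¹ → T = 2π/N = 263.93 s = 4.3988 min ≈ 4.40 min.

4.40 min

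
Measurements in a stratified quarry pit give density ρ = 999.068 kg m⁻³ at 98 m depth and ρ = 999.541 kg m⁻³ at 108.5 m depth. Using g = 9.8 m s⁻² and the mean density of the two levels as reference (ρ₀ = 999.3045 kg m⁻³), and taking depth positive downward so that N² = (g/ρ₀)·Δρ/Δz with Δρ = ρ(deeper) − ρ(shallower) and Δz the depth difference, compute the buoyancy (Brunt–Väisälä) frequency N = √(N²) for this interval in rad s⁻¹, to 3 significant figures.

0.0210 rad s⁻¹

Δρ = 999.541 − 999.068 = 0.473 kg m⁻³ over Δz = 108.5 − 98 = 10.5 m.
N² = (9.8/999.3045) × (0.473/10.5) = 4.4177 × 10⁻⁴ s⁻².
N = √(4.4177 × 10⁻⁴) = 0.021018 rad s⁻¹ ≈ 0.0210 rad s⁻¹.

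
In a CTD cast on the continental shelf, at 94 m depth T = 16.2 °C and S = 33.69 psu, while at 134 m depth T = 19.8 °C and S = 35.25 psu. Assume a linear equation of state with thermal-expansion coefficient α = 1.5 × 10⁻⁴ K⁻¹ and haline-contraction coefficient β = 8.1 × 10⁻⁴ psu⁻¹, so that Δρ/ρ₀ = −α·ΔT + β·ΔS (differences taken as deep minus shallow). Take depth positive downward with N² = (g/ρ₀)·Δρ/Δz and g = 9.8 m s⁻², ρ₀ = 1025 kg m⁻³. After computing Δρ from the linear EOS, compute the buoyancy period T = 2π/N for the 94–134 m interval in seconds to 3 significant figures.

472 s

ΔT = +3.6 K, ΔS = +1.56 psu (deep − shallow).
Δρ/ρ₀ = −αΔT + βΔS = -5.40 × 10⁻⁴ + 1.2636 × 10⁻³ = 7.236 × 10⁻⁴, so Δρ ≈ 0.7417 kg m⁻³.
N² = (g/ρ₀)·Δρ/Δz = g·(Δρ/ρ₀)/Δz = 9.8 × 7.236 × 10⁻⁴ / 40 = 1.7728 × 10⁻⁴ s⁻².
N = √(1.7728 × 10⁻⁴) = 0.013315 rad s⁻¹ → T = 2π/N = 471.89 s ≈ 472 s.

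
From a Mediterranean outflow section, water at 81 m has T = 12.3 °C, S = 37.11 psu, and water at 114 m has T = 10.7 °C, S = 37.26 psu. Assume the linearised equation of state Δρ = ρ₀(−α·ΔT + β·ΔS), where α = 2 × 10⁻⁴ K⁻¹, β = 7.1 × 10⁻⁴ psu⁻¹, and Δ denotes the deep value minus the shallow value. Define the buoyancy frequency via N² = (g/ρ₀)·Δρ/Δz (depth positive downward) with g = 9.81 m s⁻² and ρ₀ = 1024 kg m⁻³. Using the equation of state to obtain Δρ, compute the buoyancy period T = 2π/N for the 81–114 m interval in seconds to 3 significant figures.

ΔT = -1.6 K, ΔS = +0.15 psu (deep − shallow).
Δρ/ρ₀ = −αΔT + βΔS = 3.20 × 10⁻⁴ + 1.065 × 10⁻⁴ = 4.265 × 10⁻⁴, so Δρ ≈ 0.4367 kg m⁻³.
N² = (g/ρ₀)·Δρ/Δz = g·(Δρ/ρ₀)/Δz = 9.81 × 4.265 × 10⁻⁴ / 33 = 1.2679 × 10⁻⁴ s⁻².
N = √(1.2679 × 10⁻⁴) = 0.011260 rad s⁻¹ → T = 2π/N = 558.01 s ≈ 558 s.

558 s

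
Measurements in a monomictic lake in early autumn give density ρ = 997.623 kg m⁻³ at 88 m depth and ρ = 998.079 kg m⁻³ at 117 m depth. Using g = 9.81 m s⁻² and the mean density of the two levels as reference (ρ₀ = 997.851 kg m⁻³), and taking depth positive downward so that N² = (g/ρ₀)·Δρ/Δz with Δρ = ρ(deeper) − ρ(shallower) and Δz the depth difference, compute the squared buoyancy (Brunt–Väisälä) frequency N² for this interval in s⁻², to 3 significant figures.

1.55 × 10⁻⁴ s⁻²

Δρ = 998.079 − 997.623 = 0.456 kg m⁻³ over Δz = 117 − 88 = 29 m.
N² = (9.81/997.851) × (0.456/29) = 1.5459 × 10⁻⁴ s⁻² ≈ 1.55 × 10⁻⁴ s⁻².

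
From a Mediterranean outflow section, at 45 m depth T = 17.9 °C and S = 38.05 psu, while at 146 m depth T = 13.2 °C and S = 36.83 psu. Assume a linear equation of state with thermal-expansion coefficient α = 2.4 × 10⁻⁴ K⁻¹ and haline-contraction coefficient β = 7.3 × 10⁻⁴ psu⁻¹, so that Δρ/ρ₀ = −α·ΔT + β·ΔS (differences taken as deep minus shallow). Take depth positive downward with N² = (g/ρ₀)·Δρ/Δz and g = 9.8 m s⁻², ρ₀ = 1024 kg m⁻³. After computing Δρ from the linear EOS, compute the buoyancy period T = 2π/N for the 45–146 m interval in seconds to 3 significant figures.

ΔT = -4.7 K, ΔS = -1.22 psu (deep − shallow).
Δρ/ρ₀ = −αΔT + βΔS = 1.128 × 10⁻³ − 8.906 × 10⁻⁴ = 2.374 × 10⁻⁴, so Δρ ≈ 0.2431 kg m⁻³.
N² = (g/ρ₀)·Δρ/Δz = g·(Δρ/ρ₀)/Δz = 9.8 × 2.374 × 10⁻⁴ / 101 = 2.3035 × 10⁻⁵ s⁻².
N = √(2.3035 × 10⁻⁵) = 4.7995 × 10⁻³ rad s⁻¹ → T = 2π/N = 1.3091 × 10³ s ≈ 1.31 × 10³ s.

1.31 × 10³ s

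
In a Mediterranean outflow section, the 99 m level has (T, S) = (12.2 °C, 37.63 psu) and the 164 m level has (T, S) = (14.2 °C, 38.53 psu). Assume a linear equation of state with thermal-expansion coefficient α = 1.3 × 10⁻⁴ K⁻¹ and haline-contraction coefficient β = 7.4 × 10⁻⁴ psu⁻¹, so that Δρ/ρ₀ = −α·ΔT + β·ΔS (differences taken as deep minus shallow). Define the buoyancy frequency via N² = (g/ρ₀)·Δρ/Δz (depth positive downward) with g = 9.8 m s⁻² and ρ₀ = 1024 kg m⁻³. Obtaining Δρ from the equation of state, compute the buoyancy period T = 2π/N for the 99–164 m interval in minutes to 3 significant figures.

ΔT = +2.0 K, ΔS = +0.90 psu (deep − shallow).
Δρ/ρ₀ = −αΔT + βΔS = -2.60 × 10⁻⁴ + 6.66 × 10⁻⁴ = 4.06 × 10⁻⁴, so Δρ ≈ 0.4157 kg m⁻³.
N² = (g/ρ₀)·Δρ/Δz = g·(Δρ/ρ₀)/Δz = 9.8 × 4.06 × 10⁻⁴ / 65 = 6.1212 × 10⁻⁵ s⁻².
N = √(6.1212 × 10⁻⁵) = 7.8238 × 10⁻³ rad s⁻¹ → T = 2π/N = 803.09 s = 13.385 min ≈ 13.4 min.

13.4 min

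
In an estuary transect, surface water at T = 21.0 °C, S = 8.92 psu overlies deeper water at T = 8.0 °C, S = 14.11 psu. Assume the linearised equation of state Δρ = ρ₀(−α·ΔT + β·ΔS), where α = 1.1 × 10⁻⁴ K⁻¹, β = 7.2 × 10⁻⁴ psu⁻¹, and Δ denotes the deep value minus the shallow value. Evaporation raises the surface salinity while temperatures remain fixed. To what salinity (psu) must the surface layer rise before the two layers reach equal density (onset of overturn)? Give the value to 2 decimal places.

Neutral buoyancy requires −α(T_deep − T_surf) + β(S_deep − S_surf′) = 0.
S_surf′ = S_deep − (α/β)·ΔT = 14.11 − (1.1 × 10⁻⁴/7.2 × 10⁻⁴)·(-13.0) = 16.0961 psu.
Increase required: 16.0961 − 8.92 = 7.1761 psu.

16.10 psu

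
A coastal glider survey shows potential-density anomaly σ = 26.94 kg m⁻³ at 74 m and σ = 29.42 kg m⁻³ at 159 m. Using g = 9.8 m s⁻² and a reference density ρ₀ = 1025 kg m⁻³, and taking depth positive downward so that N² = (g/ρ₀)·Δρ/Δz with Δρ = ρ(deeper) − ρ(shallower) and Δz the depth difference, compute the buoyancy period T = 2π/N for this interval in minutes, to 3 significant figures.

Δρ = 1029.42 − 1026.94 = 2.48 kg m⁻³ over Δz = 159 − 74 = 85 m.
N² = (9.8/1025) × (2.48/85) = 2.7896 × 10⁻⁴ s⁻².
N = √(2.7896 × 10⁻⁴) = 0.016702 rad s⁻¹, so T = 2π/N = 376.19 s = 6.2698 min ≈ 6.27 min.

6.27 min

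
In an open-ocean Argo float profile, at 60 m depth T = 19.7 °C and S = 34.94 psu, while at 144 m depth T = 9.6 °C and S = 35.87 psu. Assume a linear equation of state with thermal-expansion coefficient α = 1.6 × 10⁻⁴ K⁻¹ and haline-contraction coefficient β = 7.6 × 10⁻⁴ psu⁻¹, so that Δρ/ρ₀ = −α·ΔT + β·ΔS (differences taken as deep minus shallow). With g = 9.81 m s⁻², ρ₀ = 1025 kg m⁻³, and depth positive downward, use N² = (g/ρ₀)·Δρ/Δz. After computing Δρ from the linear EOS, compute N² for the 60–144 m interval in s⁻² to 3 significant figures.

2.71 × 10⁻⁴ s⁻²

ΔT = -10.1 K, ΔS = +0.93 psu (deep − shallow).
Δρ/ρ₀ = −αΔT + βΔS = 1.616 × 10⁻³ + 7.068 × 10⁻⁴ = 2.3228 × 10⁻³, so Δρ ≈ 2.381 kg m⁻³.
N² = (g/ρ₀)·Δρ/Δz = g·(Δρ/ρ₀)/Δz = 9.81 × 2.3228 × 10⁻³ / 84 = 2.7127 × 10⁻⁴ s⁻² ≈ 2.71 × 10⁻⁴ s⁻².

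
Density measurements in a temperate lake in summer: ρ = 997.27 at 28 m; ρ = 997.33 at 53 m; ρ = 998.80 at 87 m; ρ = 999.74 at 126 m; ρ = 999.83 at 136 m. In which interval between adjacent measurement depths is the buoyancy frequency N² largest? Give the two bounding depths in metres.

53–87 m

Compute the density gradient over each adjacent pair:
  28–53 m: Δρ/Δz = 0.06/25 = 2.4 × 10⁻³ kg m⁻⁴
  53–87 m: Δρ/Δz = 1.47/34 = 0.043 kg m⁻⁴
  87–126 m: Δρ/Δz = 0.94/39 = 0.024 kg m⁻⁴
  126–136 m: Δρ/Δz = 0.09/10 = 9.0 × 10⁻³ kg m⁻⁴
The largest gradient is in the 53–87 m interval — the pycnocline.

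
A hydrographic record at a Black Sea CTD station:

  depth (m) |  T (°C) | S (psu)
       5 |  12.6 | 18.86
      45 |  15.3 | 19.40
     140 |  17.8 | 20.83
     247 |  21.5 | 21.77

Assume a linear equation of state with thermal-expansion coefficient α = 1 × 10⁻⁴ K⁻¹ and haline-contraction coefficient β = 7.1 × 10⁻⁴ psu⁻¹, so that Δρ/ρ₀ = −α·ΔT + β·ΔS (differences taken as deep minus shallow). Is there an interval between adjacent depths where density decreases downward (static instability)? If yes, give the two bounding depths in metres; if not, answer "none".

none

Evaluate Δρ/ρ₀ = −αΔT + βΔS across each adjacent pair:
  5–45 m: −αΔT+βΔS = −(1 × 10⁻⁴)(+2.7)+(7.1 × 10⁻⁴)(+0.54) = 1.1 × 10⁻⁴ → stable
  45–140 m: −αΔT+βΔS = −(1 × 10⁻⁴)(+2.5)+(7.1 × 10⁻⁴)(+1.43) = 7.7 × 10⁻⁴ → stable
  140–247 m: −αΔT+βΔS = −(1 × 10⁻⁴)(+3.7)+(7.1 × 10⁻⁴)(+0.94) = 3.0 × 10⁻⁴ → stable
Every interval has Δρ > 0: the column is stably stratified throughout.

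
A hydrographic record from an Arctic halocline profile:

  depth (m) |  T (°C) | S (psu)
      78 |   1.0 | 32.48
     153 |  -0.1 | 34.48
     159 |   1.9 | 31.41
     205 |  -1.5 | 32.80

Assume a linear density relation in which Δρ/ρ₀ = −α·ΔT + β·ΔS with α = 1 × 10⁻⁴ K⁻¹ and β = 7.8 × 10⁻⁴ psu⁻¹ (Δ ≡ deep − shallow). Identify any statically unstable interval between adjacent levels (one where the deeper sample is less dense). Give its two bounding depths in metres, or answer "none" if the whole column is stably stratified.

153–159 m

Evaluate Δρ/ρ₀ = −αΔT + βΔS across each adjacent pair:
  78–153 m: −αΔT+βΔS = −(1 × 10⁻⁴)(-1.1)+(7.8 × 10⁻⁴)(+2.00) = 1.7 × 10⁻³ → stable
  153–159 m: −αΔT+βΔS = −(1 × 10⁻⁴)(+2.0)+(7.8 × 10⁻⁴)(-3.07) = -2.6 × 10⁻³ → UNSTABLE
  159–205 m: −αΔT+βΔS = −(1 × 10⁻⁴)(-3.4)+(7.8 × 10⁻⁴)(+1.39) = 1.4 × 10⁻³ → stable
The 153–159 m interval has Δρ < 0: lighter water underlies denser water.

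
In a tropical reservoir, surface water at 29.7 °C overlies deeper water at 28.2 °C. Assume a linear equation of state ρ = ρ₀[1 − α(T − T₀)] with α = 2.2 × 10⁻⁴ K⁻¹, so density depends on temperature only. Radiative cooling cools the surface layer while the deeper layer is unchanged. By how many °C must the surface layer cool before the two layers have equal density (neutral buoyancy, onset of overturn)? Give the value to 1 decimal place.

With temperature the only control, equal density requires T_surf′ = T_deep.
T_surf′ = 28.2 °C.
Cooling required: 29.7 − 28.2 = 1.5 °C.

1.5 °C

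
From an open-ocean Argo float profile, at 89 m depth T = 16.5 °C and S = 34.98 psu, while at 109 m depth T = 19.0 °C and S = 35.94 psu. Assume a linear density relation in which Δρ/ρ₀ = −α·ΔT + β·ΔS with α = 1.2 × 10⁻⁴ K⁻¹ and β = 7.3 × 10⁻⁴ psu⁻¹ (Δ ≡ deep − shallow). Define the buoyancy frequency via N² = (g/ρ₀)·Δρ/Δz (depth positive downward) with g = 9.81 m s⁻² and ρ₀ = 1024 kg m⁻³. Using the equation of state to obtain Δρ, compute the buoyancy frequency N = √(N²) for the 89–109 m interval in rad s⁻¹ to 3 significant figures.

ΔT = +2.5 K, ΔS = +0.96 psu (deep − shallow).
Δρ/ρ₀ = −αΔT + βΔS = -3.00 × 10⁻⁴ + 7.008 × 10⁻⁴ = 4.008 × 10⁻⁴, so Δρ ≈ 0.4104 kg m⁻³.
N² = (g/ρ₀)·Δρ/Δz = g·(Δρ/ρ₀)/Δz = 9.81 × 4.008 × 10⁻⁴ / 20 = 1.9659 × 10⁻⁴ s⁻².
N = √(1.9659 × 10⁻⁴) = 0.014021 rad s⁻¹ ≈ 0.0140 rad s⁻¹.

0.0140 rad s⁻¹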